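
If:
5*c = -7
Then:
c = -7/5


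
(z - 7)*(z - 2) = z^2 - 9*z + 14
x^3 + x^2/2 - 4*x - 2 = (x - 2)*(x + 1/2)*(x + 2)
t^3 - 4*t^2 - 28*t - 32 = (t - 8)*(t + 2)^2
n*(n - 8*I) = n^2 - 8*I*n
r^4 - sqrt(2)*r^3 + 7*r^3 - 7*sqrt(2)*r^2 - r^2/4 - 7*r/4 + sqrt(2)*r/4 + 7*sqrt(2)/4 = (r - 1/2)*(r + 1/2)*(r + 7)*(r - sqrt(2))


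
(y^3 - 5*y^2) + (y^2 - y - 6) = y^3 - 4*y^2 - y - 6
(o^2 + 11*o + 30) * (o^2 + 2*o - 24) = o^4 + 13*o^3 + 28*o^2 - 204*o - 720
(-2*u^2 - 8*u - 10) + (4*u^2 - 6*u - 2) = 2*u^2 - 14*u - 12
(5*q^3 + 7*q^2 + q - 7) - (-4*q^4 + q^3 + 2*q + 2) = 4*q^4 + 4*q^3 + 7*q^2 - q - 9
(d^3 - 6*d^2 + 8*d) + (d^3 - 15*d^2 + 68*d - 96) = 2*d^3 - 21*d^2 + 76*d - 96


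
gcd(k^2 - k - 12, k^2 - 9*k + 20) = k - 4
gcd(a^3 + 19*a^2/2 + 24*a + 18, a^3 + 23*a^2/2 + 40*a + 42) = a^2 + 8*a + 12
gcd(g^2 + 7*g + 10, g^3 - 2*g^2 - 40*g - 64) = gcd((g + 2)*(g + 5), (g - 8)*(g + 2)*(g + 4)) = g + 2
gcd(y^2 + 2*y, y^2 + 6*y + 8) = y + 2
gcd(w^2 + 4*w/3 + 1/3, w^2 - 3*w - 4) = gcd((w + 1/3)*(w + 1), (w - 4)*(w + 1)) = w + 1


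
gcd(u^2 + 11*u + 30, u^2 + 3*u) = 1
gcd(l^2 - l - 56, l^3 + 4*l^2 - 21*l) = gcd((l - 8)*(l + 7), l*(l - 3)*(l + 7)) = l + 7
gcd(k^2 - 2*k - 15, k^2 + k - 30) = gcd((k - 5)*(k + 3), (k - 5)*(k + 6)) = k - 5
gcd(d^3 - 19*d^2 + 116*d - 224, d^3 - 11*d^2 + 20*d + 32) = d^2 - 12*d + 32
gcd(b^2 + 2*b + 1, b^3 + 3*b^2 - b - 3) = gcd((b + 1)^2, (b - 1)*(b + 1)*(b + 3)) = b + 1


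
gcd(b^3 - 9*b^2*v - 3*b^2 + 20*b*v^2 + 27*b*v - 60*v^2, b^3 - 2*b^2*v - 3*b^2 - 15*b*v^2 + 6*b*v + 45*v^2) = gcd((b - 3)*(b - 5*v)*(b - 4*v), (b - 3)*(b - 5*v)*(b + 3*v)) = -b^2 + 5*b*v + 3*b - 15*v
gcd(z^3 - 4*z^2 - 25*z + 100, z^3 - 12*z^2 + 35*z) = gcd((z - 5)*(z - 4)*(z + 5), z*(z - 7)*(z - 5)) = z - 5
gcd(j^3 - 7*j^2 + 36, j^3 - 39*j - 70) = j + 2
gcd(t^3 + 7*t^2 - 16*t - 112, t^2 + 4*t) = t + 4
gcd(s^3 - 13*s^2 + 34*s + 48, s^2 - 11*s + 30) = s - 6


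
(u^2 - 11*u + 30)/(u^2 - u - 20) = (u - 6)/(u + 4)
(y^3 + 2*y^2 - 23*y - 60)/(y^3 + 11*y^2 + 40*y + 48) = (y - 5)/(y + 4)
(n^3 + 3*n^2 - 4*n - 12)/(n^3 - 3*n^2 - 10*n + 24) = (n + 2)/(n - 4)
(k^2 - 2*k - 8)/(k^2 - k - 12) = (k + 2)/(k + 3)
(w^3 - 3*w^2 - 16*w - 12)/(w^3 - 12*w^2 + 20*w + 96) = (w + 1)/(w - 8)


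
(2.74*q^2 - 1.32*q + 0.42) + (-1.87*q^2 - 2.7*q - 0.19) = 0.87*q^2 - 4.02*q + 0.23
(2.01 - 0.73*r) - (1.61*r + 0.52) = 1.49 - 2.34*r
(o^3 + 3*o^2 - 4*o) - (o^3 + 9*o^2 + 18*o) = -6*o^2 - 22*o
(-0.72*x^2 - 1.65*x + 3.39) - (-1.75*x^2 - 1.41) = 1.03*x^2 - 1.65*x + 4.8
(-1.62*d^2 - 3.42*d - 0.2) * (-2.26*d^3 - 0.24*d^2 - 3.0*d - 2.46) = 3.6612*d^5 + 8.118*d^4 + 6.1328*d^3 + 14.2932*d^2 + 9.0132*d + 0.492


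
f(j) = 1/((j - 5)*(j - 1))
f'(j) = -1/((j - 5)*(j - 1)^2) - 1/((j - 5)^2*(j - 1))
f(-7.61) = 0.01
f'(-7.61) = 0.00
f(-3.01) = 0.03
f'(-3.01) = 0.01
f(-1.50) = 0.06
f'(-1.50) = 0.03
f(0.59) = 0.55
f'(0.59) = 1.47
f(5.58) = 0.38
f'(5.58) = -0.73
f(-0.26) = 0.15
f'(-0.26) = 0.15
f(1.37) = -0.74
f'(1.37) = 1.81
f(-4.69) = 0.02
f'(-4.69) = 0.01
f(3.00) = -0.25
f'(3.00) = 0.00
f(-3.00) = 0.03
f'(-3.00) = 0.01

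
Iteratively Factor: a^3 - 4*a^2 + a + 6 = (a - 2)*(a^2 - 2*a - 3) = (a - 2)*(a + 1)*(a - 3)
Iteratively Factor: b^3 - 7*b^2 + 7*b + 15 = (b + 1)*(b^2 - 8*b + 15) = (b - 5)*(b + 1)*(b - 3)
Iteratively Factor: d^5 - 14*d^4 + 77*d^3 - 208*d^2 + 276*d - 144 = (d - 3)*(d^4 - 11*d^3 + 44*d^2 - 76*d + 48) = (d - 3)*(d - 2)*(d^3 - 9*d^2 + 26*d - 24) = (d - 4)*(d - 3)*(d - 2)*(d^2 - 5*d + 6) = (d - 4)*(d - 3)^2*(d - 2)*(d - 2)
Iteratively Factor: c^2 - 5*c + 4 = (c - 4)*(c - 1)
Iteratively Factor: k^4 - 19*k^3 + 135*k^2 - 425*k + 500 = (k - 4)*(k^3 - 15*k^2 + 75*k - 125) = (k - 5)*(k - 4)*(k^2 - 10*k + 25) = (k - 5)^2*(k - 4)*(k - 5)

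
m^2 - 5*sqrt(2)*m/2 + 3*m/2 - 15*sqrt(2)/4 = (m + 3/2)*(m - 5*sqrt(2)/2)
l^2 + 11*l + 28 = (l + 4)*(l + 7)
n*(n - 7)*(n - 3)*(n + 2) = n^4 - 8*n^3 + n^2 + 42*n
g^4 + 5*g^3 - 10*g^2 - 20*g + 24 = (g - 2)*(g - 1)*(g + 2)*(g + 6)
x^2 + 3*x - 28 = (x - 4)*(x + 7)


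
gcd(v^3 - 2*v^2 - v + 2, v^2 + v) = v + 1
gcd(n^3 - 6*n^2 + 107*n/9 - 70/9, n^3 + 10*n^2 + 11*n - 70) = n - 2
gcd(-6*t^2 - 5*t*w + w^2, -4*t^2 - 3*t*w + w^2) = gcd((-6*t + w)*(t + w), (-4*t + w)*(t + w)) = t + w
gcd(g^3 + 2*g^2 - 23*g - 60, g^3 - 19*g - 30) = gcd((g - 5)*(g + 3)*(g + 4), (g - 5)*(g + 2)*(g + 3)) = g^2 - 2*g - 15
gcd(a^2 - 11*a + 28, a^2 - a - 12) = a - 4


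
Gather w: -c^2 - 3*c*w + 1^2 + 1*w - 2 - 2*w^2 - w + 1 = -c^2 - 3*c*w - 2*w^2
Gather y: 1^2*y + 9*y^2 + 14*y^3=14*y^3 + 9*y^2 + y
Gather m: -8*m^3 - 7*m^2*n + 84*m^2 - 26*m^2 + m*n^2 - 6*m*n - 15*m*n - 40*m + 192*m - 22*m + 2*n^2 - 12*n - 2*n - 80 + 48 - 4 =-8*m^3 + m^2*(58 - 7*n) + m*(n^2 - 21*n + 130) + 2*n^2 - 14*n - 36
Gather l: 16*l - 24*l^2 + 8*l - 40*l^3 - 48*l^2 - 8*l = -40*l^3 - 72*l^2 + 16*l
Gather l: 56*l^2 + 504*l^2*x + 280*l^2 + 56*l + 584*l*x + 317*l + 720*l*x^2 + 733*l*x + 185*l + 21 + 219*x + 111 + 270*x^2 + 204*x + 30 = l^2*(504*x + 336) + l*(720*x^2 + 1317*x + 558) + 270*x^2 + 423*x + 162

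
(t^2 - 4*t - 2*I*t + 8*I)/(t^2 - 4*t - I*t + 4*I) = (t - 2*I)/(t - I)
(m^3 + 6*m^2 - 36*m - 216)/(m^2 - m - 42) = (m^2 - 36)/(m - 7)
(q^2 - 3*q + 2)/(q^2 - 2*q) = (q - 1)/q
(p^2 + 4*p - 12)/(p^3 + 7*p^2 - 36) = 1/(p + 3)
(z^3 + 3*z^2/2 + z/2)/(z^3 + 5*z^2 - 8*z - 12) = z*(2*z + 1)/(2*(z^2 + 4*z - 12))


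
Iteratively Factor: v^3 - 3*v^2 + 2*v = (v - 1)*(v^2 - 2*v) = v*(v - 1)*(v - 2)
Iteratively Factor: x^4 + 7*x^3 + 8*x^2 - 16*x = (x - 1)*(x^3 + 8*x^2 + 16*x) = (x - 1)*(x + 4)*(x^2 + 4*x) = x*(x - 1)*(x + 4)*(x + 4)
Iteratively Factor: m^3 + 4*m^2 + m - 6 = (m + 2)*(m^2 + 2*m - 3) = (m + 2)*(m + 3)*(m - 1)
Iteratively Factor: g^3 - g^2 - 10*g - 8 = (g + 2)*(g^2 - 3*g - 4) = (g + 1)*(g + 2)*(g - 4)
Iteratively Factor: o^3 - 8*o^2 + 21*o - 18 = (o - 3)*(o^2 - 5*o + 6) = (o - 3)^2*(o - 2)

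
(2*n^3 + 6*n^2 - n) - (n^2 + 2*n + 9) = 2*n^3 + 5*n^2 - 3*n - 9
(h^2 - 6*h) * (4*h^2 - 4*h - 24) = 4*h^4 - 28*h^3 + 144*h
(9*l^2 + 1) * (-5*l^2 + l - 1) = -45*l^4 + 9*l^3 - 14*l^2 + l - 1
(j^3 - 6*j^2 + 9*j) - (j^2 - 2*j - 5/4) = j^3 - 7*j^2 + 11*j + 5/4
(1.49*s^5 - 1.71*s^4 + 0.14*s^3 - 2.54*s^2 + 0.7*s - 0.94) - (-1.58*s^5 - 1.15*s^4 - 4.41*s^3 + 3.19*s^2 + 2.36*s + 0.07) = 3.07*s^5 - 0.56*s^4 + 4.55*s^3 - 5.73*s^2 - 1.66*s - 1.01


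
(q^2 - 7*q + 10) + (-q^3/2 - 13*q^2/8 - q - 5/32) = -q^3/2 - 5*q^2/8 - 8*q + 315/32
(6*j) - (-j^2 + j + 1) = j^2 + 5*j - 1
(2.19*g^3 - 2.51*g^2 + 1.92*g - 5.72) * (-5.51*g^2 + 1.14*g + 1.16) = -12.0669*g^5 + 16.3267*g^4 - 10.9002*g^3 + 30.7944*g^2 - 4.2936*g - 6.6352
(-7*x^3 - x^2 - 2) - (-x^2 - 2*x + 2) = -7*x^3 + 2*x - 4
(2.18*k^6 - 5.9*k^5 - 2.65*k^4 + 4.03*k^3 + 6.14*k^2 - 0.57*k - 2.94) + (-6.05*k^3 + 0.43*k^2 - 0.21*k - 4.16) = 2.18*k^6 - 5.9*k^5 - 2.65*k^4 - 2.02*k^3 + 6.57*k^2 - 0.78*k - 7.1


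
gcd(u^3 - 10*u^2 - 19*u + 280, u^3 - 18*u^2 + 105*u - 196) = u - 7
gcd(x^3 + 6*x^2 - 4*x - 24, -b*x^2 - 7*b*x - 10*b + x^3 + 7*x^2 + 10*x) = x + 2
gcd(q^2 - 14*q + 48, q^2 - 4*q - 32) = q - 8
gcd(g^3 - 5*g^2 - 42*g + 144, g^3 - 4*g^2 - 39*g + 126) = g^2 + 3*g - 18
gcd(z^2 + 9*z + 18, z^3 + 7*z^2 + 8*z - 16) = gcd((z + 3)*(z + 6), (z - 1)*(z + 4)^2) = 1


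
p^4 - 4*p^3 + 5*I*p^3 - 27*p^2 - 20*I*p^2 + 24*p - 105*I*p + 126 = (p - 7)*(p + 3)*(p + 2*I)*(p + 3*I)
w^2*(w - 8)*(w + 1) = w^4 - 7*w^3 - 8*w^2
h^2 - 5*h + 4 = (h - 4)*(h - 1)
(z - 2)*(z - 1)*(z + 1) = z^3 - 2*z^2 - z + 2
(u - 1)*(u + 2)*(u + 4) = u^3 + 5*u^2 + 2*u - 8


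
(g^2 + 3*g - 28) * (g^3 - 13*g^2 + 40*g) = g^5 - 10*g^4 - 27*g^3 + 484*g^2 - 1120*g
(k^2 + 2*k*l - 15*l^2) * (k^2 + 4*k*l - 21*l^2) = k^4 + 6*k^3*l - 28*k^2*l^2 - 102*k*l^3 + 315*l^4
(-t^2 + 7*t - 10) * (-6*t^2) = 6*t^4 - 42*t^3 + 60*t^2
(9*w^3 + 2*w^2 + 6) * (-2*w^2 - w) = -18*w^5 - 13*w^4 - 2*w^3 - 12*w^2 - 6*w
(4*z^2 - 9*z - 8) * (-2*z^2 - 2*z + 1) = -8*z^4 + 10*z^3 + 38*z^2 + 7*z - 8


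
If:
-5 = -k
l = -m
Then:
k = 5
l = -m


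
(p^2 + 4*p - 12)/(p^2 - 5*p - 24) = (-p^2 - 4*p + 12)/(-p^2 + 5*p + 24)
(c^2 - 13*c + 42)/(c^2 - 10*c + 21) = (c - 6)/(c - 3)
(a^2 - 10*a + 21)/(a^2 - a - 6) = (a - 7)/(a + 2)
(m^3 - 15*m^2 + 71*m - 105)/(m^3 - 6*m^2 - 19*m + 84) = (m - 5)/(m + 4)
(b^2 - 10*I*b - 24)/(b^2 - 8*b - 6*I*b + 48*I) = (b - 4*I)/(b - 8)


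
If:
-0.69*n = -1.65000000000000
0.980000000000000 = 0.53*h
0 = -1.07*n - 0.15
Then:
No Solution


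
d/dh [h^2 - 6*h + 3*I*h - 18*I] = 2*h - 6 + 3*I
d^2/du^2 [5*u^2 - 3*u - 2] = 10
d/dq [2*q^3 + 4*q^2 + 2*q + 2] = 6*q^2 + 8*q + 2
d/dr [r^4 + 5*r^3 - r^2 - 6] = r*(4*r^2 + 15*r - 2)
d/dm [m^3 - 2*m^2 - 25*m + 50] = 3*m^2 - 4*m - 25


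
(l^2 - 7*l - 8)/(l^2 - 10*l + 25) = (l^2 - 7*l - 8)/(l^2 - 10*l + 25)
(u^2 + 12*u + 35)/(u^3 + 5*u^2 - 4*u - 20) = (u + 7)/(u^2 - 4)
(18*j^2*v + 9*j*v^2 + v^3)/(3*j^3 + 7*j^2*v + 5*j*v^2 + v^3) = v*(6*j + v)/(j^2 + 2*j*v + v^2)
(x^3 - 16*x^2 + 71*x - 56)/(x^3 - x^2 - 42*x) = (x^2 - 9*x + 8)/(x*(x + 6))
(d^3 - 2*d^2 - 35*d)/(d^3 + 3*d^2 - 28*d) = (d^2 - 2*d - 35)/(d^2 + 3*d - 28)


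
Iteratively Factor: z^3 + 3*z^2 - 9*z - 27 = (z + 3)*(z^2 - 9) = (z + 3)^2*(z - 3)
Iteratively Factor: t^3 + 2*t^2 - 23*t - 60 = (t + 3)*(t^2 - t - 20) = (t + 3)*(t + 4)*(t - 5)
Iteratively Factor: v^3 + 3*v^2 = (v + 3)*(v^2) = v*(v + 3)*(v)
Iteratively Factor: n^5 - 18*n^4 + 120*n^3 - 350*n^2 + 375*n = (n - 3)*(n^4 - 15*n^3 + 75*n^2 - 125*n) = n*(n - 3)*(n^3 - 15*n^2 + 75*n - 125) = n*(n - 5)*(n - 3)*(n^2 - 10*n + 25) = n*(n - 5)^2*(n - 3)*(n - 5)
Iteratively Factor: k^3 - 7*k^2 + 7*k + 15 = (k + 1)*(k^2 - 8*k + 15) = (k - 3)*(k + 1)*(k - 5)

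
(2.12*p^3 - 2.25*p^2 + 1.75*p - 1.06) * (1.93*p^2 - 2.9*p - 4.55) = 4.0916*p^5 - 10.4905*p^4 + 0.256499999999998*p^3 + 3.1167*p^2 - 4.8885*p + 4.823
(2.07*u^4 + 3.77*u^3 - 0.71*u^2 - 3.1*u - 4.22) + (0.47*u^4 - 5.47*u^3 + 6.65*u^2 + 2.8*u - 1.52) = 2.54*u^4 - 1.7*u^3 + 5.94*u^2 - 0.3*u - 5.74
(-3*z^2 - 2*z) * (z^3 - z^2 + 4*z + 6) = -3*z^5 + z^4 - 10*z^3 - 26*z^2 - 12*z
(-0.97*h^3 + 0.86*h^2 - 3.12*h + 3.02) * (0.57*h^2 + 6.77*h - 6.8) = -0.5529*h^5 - 6.0767*h^4 + 10.6398*h^3 - 25.249*h^2 + 41.6614*h - 20.536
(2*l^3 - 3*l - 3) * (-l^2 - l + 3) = -2*l^5 - 2*l^4 + 9*l^3 + 6*l^2 - 6*l - 9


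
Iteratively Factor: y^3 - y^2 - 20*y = (y + 4)*(y^2 - 5*y) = (y - 5)*(y + 4)*(y)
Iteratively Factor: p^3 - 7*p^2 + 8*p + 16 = (p - 4)*(p^2 - 3*p - 4) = (p - 4)*(p + 1)*(p - 4)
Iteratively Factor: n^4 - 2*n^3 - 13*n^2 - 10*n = (n - 5)*(n^3 + 3*n^2 + 2*n) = (n - 5)*(n + 1)*(n^2 + 2*n) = (n - 5)*(n + 1)*(n + 2)*(n)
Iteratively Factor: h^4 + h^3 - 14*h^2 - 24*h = (h + 2)*(h^3 - h^2 - 12*h) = (h + 2)*(h + 3)*(h^2 - 4*h) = (h - 4)*(h + 2)*(h + 3)*(h)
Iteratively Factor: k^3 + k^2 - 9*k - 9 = (k + 1)*(k^2 - 9) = (k - 3)*(k + 1)*(k + 3)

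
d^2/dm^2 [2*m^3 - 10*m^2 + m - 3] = 12*m - 20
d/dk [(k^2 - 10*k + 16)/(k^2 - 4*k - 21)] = 2*(3*k^2 - 37*k + 137)/(k^4 - 8*k^3 - 26*k^2 + 168*k + 441)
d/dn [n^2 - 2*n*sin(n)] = -2*n*cos(n) + 2*n - 2*sin(n)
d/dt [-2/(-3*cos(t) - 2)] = 6*sin(t)/(3*cos(t) + 2)^2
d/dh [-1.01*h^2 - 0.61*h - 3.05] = -2.02*h - 0.61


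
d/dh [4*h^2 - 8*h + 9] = 8*h - 8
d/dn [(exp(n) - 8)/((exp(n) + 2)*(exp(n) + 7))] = (-exp(2*n) + 16*exp(n) + 86)*exp(n)/(exp(4*n) + 18*exp(3*n) + 109*exp(2*n) + 252*exp(n) + 196)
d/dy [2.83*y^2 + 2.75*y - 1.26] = 5.66*y + 2.75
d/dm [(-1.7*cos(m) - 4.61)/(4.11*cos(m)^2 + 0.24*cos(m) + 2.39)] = (-6.987*cos(m)^2 - 37.8942*cos(m) + 2.9566)*sin(m)/(16.8921*cos(m)^4 + 1.9728*cos(m)^3 + 19.7034*cos(m)^2 + 1.1472*cos(m) + 5.7121)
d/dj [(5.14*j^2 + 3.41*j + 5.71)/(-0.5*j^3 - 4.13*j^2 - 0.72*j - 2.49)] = (2.57*j^4 + 3.41*j^3 + 18.9475*j^2 + 21.5674*j - 4.3797)/(0.25*j^6 + 4.13*j^5 + 17.7769*j^4 + 8.4372*j^3 + 21.0858*j^2 + 3.5856*j + 6.2001)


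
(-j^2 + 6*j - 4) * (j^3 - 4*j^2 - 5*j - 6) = -j^5 + 10*j^4 - 23*j^3 - 8*j^2 - 16*j + 24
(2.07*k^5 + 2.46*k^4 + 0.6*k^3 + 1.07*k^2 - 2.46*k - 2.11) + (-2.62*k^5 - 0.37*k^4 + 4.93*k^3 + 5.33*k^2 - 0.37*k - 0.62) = -0.55*k^5 + 2.09*k^4 + 5.53*k^3 + 6.4*k^2 - 2.83*k - 2.73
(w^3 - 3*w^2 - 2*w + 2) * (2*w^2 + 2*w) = 2*w^5 - 4*w^4 - 10*w^3 + 4*w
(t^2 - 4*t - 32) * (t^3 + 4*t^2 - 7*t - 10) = t^5 - 55*t^3 - 110*t^2 + 264*t + 320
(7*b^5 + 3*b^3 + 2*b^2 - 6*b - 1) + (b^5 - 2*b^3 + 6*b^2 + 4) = 8*b^5 + b^3 + 8*b^2 - 6*b + 3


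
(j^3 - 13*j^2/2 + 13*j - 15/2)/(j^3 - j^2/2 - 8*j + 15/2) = (j - 3)/(j + 3)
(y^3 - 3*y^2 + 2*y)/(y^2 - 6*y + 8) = y*(y - 1)/(y - 4)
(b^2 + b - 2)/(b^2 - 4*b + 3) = (b + 2)/(b - 3)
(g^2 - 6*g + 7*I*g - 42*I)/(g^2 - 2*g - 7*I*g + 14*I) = (g^2 + g*(-6 + 7*I) - 42*I)/(g^2 - g*(2 + 7*I) + 14*I)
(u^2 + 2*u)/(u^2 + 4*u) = (u + 2)/(u + 4)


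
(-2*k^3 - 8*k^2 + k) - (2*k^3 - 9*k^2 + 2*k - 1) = -4*k^3 + k^2 - k + 1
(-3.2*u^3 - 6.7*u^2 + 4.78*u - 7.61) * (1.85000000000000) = -5.92*u^3 - 12.395*u^2 + 8.843*u - 14.0785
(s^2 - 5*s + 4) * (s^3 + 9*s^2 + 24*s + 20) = s^5 + 4*s^4 - 17*s^3 - 64*s^2 - 4*s + 80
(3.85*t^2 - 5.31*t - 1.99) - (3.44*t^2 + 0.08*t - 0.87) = 0.41*t^2 - 5.39*t - 1.12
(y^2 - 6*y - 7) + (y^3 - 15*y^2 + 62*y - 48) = y^3 - 14*y^2 + 56*y - 55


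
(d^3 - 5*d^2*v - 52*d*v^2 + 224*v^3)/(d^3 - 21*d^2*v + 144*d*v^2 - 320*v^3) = (d^2 + 3*d*v - 28*v^2)/(d^2 - 13*d*v + 40*v^2)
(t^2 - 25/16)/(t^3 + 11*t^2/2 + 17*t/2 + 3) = (16*t^2 - 25)/(8*(2*t^3 + 11*t^2 + 17*t + 6))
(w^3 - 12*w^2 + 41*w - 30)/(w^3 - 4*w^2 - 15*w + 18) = (w - 5)/(w + 3)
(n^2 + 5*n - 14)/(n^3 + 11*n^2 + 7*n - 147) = (n - 2)/(n^2 + 4*n - 21)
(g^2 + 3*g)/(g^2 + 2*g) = (g + 3)/(g + 2)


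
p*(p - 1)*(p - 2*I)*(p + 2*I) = p^4 - p^3 + 4*p^2 - 4*p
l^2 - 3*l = l*(l - 3)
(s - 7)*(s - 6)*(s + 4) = s^3 - 9*s^2 - 10*s + 168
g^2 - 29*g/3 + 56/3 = (g - 7)*(g - 8/3)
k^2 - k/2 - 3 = (k - 2)*(k + 3/2)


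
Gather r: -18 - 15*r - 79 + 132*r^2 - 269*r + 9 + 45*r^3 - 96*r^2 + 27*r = 45*r^3 + 36*r^2 - 257*r - 88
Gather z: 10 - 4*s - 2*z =-4*s - 2*z + 10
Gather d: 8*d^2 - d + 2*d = 8*d^2 + d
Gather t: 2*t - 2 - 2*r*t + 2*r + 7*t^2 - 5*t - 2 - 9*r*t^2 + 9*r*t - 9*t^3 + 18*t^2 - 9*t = 2*r - 9*t^3 + t^2*(25 - 9*r) + t*(7*r - 12) - 4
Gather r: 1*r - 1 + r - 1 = 2*r - 2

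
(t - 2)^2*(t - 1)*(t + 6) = t^4 + t^3 - 22*t^2 + 44*t - 24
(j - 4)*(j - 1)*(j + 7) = j^3 + 2*j^2 - 31*j + 28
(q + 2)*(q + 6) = q^2 + 8*q + 12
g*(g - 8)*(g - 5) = g^3 - 13*g^2 + 40*g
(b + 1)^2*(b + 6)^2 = b^4 + 14*b^3 + 61*b^2 + 84*b + 36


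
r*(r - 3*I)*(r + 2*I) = r^3 - I*r^2 + 6*r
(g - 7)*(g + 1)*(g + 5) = g^3 - g^2 - 37*g - 35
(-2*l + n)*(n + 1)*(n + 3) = -2*l*n^2 - 8*l*n - 6*l + n^3 + 4*n^2 + 3*n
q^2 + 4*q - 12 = (q - 2)*(q + 6)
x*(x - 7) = x^2 - 7*x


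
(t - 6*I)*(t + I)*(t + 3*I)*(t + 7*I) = t^4 + 5*I*t^3 + 35*t^2 + 165*I*t - 126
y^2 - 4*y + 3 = (y - 3)*(y - 1)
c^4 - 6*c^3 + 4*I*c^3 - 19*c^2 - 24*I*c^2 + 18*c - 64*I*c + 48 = (c - 8)*(c + 2)*(c + I)*(c + 3*I)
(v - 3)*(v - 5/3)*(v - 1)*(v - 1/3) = v^4 - 6*v^3 + 104*v^2/9 - 74*v/9 + 5/3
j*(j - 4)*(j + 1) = j^3 - 3*j^2 - 4*j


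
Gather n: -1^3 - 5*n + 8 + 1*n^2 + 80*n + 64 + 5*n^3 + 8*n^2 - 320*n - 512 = 5*n^3 + 9*n^2 - 245*n - 441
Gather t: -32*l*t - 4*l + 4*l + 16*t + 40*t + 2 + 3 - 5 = t*(56 - 32*l)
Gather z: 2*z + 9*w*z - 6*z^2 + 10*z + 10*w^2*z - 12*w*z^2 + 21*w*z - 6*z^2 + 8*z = z^2*(-12*w - 12) + z*(10*w^2 + 30*w + 20)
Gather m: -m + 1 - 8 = -m - 7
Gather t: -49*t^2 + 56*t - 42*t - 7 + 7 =-49*t^2 + 14*t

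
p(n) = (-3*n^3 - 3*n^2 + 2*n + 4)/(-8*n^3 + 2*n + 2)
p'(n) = (24*n^2 - 2)*(-3*n^3 - 3*n^2 + 2*n + 4)/(-8*n^3 + 2*n + 2)^2 + (-9*n^2 - 6*n + 2)/(-8*n^3 + 2*n + 2)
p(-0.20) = 2.11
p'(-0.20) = 0.39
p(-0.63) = 0.84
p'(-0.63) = 3.11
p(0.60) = 2.36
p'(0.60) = 7.35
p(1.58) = 0.46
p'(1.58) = 0.12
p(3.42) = 0.46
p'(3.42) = -0.02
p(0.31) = 1.78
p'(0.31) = -0.08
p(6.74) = 0.43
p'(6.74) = -0.01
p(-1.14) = 0.20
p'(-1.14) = 0.25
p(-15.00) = 0.35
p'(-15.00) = 0.00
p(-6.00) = 0.31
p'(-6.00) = -0.01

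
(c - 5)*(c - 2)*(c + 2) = c^3 - 5*c^2 - 4*c + 20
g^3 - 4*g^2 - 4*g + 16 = (g - 4)*(g - 2)*(g + 2)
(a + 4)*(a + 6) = a^2 + 10*a + 24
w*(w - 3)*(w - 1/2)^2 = w^4 - 4*w^3 + 13*w^2/4 - 3*w/4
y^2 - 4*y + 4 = (y - 2)^2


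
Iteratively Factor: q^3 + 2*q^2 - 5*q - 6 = (q - 2)*(q^2 + 4*q + 3) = (q - 2)*(q + 1)*(q + 3)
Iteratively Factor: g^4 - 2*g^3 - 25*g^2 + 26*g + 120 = (g + 2)*(g^3 - 4*g^2 - 17*g + 60) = (g - 5)*(g + 2)*(g^2 + g - 12) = (g - 5)*(g + 2)*(g + 4)*(g - 3)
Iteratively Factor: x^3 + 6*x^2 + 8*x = (x + 4)*(x^2 + 2*x) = x*(x + 4)*(x + 2)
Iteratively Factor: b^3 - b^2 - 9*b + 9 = (b - 3)*(b^2 + 2*b - 3) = (b - 3)*(b - 1)*(b + 3)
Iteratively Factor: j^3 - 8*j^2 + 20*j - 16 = (j - 4)*(j^2 - 4*j + 4) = (j - 4)*(j - 2)*(j - 2)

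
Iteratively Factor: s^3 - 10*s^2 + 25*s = (s - 5)*(s^2 - 5*s) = (s - 5)^2*(s)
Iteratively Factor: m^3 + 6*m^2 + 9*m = (m)*(m^2 + 6*m + 9) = m*(m + 3)*(m + 3)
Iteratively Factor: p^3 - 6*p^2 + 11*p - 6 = (p - 3)*(p^2 - 3*p + 2) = (p - 3)*(p - 2)*(p - 1)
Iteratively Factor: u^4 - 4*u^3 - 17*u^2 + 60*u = (u)*(u^3 - 4*u^2 - 17*u + 60) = u*(u + 4)*(u^2 - 8*u + 15) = u*(u - 5)*(u + 4)*(u - 3)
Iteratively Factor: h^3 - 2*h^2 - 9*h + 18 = (h + 3)*(h^2 - 5*h + 6) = (h - 3)*(h + 3)*(h - 2)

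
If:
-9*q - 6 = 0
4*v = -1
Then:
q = -2/3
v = -1/4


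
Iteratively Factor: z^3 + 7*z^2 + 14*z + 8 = (z + 4)*(z^2 + 3*z + 2) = (z + 2)*(z + 4)*(z + 1)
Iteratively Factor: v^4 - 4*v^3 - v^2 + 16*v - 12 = (v - 3)*(v^3 - v^2 - 4*v + 4) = (v - 3)*(v - 1)*(v^2 - 4) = (v - 3)*(v - 1)*(v + 2)*(v - 2)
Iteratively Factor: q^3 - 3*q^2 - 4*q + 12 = (q + 2)*(q^2 - 5*q + 6) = (q - 2)*(q + 2)*(q - 3)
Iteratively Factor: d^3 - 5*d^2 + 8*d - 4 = (d - 1)*(d^2 - 4*d + 4) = (d - 2)*(d - 1)*(d - 2)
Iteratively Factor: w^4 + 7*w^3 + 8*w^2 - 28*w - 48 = (w + 3)*(w^3 + 4*w^2 - 4*w - 16) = (w + 2)*(w + 3)*(w^2 + 2*w - 8) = (w - 2)*(w + 2)*(w + 3)*(w + 4)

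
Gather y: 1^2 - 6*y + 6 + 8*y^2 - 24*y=8*y^2 - 30*y + 7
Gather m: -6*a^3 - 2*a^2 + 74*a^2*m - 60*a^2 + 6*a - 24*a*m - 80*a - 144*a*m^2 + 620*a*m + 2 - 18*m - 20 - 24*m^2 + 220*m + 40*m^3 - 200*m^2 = -6*a^3 - 62*a^2 - 74*a + 40*m^3 + m^2*(-144*a - 224) + m*(74*a^2 + 596*a + 202) - 18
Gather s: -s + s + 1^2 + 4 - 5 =0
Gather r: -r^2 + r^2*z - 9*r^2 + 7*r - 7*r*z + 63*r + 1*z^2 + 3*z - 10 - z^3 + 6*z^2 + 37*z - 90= r^2*(z - 10) + r*(70 - 7*z) - z^3 + 7*z^2 + 40*z - 100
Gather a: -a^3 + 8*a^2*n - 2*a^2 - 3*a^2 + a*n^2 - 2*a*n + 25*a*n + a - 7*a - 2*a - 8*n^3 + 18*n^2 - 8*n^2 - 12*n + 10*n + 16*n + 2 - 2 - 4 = -a^3 + a^2*(8*n - 5) + a*(n^2 + 23*n - 8) - 8*n^3 + 10*n^2 + 14*n - 4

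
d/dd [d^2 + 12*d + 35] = 2*d + 12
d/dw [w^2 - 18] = 2*w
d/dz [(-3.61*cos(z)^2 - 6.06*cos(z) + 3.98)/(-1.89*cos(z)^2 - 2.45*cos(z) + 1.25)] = (2.6089*cos(z)^2 - 6.0194*cos(z) - 2.176)*sin(z)/(3.5721*cos(z)^4 + 9.261*cos(z)^3 + 1.2775*cos(z)^2 - 6.125*cos(z) + 1.5625)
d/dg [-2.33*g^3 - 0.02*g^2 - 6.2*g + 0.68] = -6.99*g^2 - 0.04*g - 6.2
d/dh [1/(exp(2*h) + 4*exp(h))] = 2*(-exp(h) - 2)*exp(-h)/(exp(h) + 4)^2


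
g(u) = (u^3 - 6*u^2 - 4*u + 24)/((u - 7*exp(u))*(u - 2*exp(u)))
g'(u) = (3*u^2 - 12*u - 4)/((u - 7*exp(u))*(u - 2*exp(u))) + (2*exp(u) - 1)*(u^3 - 6*u^2 - 4*u + 24)/((u - 7*exp(u))*(u - 2*exp(u))^2) + (7*exp(u) - 1)*(u^3 - 6*u^2 - 4*u + 24)/((u - 7*exp(u))^2*(u - 2*exp(u))) = ((u - 7*exp(u))*(u - 2*exp(u))*(3*u^2 - 12*u - 4) + (u - 7*exp(u))*(2*exp(u) - 1)*(u^3 - 6*u^2 - 4*u + 24) + (u - 2*exp(u))*(7*exp(u) - 1)*(u^3 - 6*u^2 - 4*u + 24))/((u - 7*exp(u))^2*(u - 2*exp(u))^2)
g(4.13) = -0.00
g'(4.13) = 0.00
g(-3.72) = -6.52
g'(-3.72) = 2.56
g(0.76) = 0.36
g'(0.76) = -0.92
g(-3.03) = -4.44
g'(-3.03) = 3.53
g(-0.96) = 3.41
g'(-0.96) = 0.53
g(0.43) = 0.78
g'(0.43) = -1.66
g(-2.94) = -4.12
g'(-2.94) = 3.68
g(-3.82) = -6.78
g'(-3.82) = 2.46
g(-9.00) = -14.26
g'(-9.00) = 1.12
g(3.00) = 0.00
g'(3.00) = 0.00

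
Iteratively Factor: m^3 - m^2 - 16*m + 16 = (m + 4)*(m^2 - 5*m + 4) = (m - 4)*(m + 4)*(m - 1)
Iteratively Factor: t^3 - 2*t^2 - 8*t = (t - 4)*(t^2 + 2*t) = (t - 4)*(t + 2)*(t)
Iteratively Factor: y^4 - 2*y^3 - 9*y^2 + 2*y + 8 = (y + 2)*(y^3 - 4*y^2 - y + 4) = (y + 1)*(y + 2)*(y^2 - 5*y + 4) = (y - 4)*(y + 1)*(y + 2)*(y - 1)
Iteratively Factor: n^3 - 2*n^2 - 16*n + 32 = (n + 4)*(n^2 - 6*n + 8) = (n - 2)*(n + 4)*(n - 4)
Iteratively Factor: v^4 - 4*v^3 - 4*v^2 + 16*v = (v + 2)*(v^3 - 6*v^2 + 8*v) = (v - 4)*(v + 2)*(v^2 - 2*v) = v*(v - 4)*(v + 2)*(v - 2)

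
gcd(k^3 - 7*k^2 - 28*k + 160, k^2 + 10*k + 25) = k + 5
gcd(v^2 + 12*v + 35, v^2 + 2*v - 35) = v + 7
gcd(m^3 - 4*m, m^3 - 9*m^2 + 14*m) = m^2 - 2*m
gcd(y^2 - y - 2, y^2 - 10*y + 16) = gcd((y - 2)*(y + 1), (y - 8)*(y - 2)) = y - 2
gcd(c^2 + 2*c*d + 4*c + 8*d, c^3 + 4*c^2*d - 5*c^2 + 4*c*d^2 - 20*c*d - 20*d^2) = c + 2*d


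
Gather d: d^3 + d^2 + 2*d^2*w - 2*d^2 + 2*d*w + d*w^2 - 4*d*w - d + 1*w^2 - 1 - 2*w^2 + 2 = d^3 + d^2*(2*w - 1) + d*(w^2 - 2*w - 1) - w^2 + 1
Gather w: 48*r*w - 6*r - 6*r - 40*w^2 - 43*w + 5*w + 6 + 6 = -12*r - 40*w^2 + w*(48*r - 38) + 12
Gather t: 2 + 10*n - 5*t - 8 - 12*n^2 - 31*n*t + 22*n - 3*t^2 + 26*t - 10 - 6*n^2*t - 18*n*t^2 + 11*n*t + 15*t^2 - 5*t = -12*n^2 + 32*n + t^2*(12 - 18*n) + t*(-6*n^2 - 20*n + 16) - 16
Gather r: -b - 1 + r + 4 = -b + r + 3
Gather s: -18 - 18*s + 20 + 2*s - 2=-16*s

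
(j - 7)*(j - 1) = j^2 - 8*j + 7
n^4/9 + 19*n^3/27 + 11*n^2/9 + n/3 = n*(n/3 + 1)^2*(n + 1/3)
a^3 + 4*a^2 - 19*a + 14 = (a - 2)*(a - 1)*(a + 7)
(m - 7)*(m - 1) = m^2 - 8*m + 7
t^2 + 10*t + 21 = (t + 3)*(t + 7)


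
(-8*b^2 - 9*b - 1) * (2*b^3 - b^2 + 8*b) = -16*b^5 - 10*b^4 - 57*b^3 - 71*b^2 - 8*b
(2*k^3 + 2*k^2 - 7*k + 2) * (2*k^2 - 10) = 4*k^5 + 4*k^4 - 34*k^3 - 16*k^2 + 70*k - 20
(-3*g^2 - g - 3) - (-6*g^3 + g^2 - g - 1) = 6*g^3 - 4*g^2 - 2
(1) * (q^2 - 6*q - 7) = q^2 - 6*q - 7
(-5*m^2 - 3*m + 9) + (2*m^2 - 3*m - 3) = -3*m^2 - 6*m + 6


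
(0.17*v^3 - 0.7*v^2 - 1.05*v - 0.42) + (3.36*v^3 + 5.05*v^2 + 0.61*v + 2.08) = 3.53*v^3 + 4.35*v^2 - 0.44*v + 1.66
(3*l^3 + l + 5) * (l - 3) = 3*l^4 - 9*l^3 + l^2 + 2*l - 15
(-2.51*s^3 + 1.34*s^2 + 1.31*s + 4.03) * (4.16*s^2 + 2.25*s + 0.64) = -10.4416*s^5 - 0.0730999999999984*s^4 + 6.8582*s^3 + 20.5699*s^2 + 9.9059*s + 2.5792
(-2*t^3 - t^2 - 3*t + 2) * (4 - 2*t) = 4*t^4 - 6*t^3 + 2*t^2 - 16*t + 8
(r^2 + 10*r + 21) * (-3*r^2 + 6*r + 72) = -3*r^4 - 24*r^3 + 69*r^2 + 846*r + 1512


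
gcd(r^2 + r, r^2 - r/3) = r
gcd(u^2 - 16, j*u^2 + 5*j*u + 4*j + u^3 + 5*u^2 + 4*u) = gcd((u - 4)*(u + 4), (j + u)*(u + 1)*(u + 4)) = u + 4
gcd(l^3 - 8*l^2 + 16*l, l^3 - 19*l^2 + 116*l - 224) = l - 4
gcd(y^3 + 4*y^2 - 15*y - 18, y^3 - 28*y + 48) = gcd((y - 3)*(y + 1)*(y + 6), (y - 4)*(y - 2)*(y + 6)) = y + 6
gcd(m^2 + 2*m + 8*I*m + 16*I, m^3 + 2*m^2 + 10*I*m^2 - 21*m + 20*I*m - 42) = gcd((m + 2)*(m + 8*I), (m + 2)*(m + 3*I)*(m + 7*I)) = m + 2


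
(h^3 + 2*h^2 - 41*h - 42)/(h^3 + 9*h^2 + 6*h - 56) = (h^2 - 5*h - 6)/(h^2 + 2*h - 8)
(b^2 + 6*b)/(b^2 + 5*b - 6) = b/(b - 1)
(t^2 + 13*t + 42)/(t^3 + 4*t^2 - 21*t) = (t + 6)/(t*(t - 3))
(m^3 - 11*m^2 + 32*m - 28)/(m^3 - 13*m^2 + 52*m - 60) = (m^2 - 9*m + 14)/(m^2 - 11*m + 30)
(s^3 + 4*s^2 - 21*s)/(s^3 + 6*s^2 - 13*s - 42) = s/(s + 2)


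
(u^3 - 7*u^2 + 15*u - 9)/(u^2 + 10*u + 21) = (u^3 - 7*u^2 + 15*u - 9)/(u^2 + 10*u + 21)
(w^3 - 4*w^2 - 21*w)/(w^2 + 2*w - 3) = w*(w - 7)/(w - 1)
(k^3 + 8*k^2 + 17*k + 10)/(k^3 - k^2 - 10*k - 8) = (k + 5)/(k - 4)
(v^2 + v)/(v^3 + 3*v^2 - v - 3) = v/(v^2 + 2*v - 3)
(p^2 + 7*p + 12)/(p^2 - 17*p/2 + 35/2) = 2*(p^2 + 7*p + 12)/(2*p^2 - 17*p + 35)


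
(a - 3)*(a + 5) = a^2 + 2*a - 15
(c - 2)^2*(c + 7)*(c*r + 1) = c^4*r + 3*c^3*r + c^3 - 24*c^2*r + 3*c^2 + 28*c*r - 24*c + 28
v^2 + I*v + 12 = (v - 3*I)*(v + 4*I)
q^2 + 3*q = q*(q + 3)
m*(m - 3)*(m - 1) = m^3 - 4*m^2 + 3*m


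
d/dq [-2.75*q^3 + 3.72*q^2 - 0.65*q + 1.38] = -8.25*q^2 + 7.44*q - 0.65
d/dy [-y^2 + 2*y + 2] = 2 - 2*y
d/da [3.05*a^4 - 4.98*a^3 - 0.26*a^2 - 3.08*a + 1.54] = 12.2*a^3 - 14.94*a^2 - 0.52*a - 3.08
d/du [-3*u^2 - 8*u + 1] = -6*u - 8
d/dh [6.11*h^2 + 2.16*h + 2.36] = 12.22*h + 2.16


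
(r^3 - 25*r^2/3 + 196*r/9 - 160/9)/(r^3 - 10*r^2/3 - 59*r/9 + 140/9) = (3*r - 8)/(3*r + 7)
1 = 1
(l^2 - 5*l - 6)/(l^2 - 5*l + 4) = (l^2 - 5*l - 6)/(l^2 - 5*l + 4)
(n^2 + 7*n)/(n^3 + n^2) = (n + 7)/(n*(n + 1))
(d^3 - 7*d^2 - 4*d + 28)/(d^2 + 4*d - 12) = (d^2 - 5*d - 14)/(d + 6)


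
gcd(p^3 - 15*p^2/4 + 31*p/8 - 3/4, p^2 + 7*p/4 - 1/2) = p - 1/4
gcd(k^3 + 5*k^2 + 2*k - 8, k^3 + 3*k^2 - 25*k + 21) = k - 1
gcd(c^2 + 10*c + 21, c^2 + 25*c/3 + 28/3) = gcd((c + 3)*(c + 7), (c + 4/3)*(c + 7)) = c + 7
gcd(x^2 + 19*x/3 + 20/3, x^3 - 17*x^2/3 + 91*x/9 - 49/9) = 1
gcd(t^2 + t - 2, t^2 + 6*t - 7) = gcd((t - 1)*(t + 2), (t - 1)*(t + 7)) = t - 1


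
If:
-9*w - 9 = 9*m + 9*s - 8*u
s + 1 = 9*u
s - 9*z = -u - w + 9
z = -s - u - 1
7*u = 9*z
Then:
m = -10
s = -1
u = 0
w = 10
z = 0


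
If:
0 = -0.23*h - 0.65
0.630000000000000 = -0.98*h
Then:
No Solution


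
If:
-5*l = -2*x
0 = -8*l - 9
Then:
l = -9/8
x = -45/16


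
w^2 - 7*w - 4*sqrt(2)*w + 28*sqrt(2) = (w - 7)*(w - 4*sqrt(2))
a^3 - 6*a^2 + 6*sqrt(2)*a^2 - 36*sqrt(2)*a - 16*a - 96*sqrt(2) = (a - 8)*(a + 2)*(a + 6*sqrt(2))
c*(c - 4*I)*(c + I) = c^3 - 3*I*c^2 + 4*c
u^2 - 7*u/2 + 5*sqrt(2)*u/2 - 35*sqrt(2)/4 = (u - 7/2)*(u + 5*sqrt(2)/2)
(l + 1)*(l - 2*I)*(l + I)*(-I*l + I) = -I*l^4 - l^3 - I*l^2 + l + 2*I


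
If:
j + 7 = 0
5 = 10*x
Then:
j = -7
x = 1/2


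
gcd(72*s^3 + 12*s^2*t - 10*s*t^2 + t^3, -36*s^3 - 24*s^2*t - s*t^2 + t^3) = 12*s^2 + 4*s*t - t^2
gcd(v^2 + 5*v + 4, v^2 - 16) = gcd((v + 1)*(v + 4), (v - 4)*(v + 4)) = v + 4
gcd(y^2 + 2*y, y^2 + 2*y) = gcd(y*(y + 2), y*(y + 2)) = y^2 + 2*y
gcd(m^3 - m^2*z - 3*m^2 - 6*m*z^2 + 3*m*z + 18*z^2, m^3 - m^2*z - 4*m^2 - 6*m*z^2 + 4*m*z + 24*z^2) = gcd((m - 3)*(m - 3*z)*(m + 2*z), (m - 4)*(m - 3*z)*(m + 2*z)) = -m^2 + m*z + 6*z^2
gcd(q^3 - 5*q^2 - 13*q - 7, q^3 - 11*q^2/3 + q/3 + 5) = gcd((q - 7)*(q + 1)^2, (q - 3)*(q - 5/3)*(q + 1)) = q + 1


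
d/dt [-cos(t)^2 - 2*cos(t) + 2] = 2*(cos(t) + 1)*sin(t)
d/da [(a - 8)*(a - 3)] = 2*a - 11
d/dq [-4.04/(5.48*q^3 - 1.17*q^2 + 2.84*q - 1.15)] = (66.4176*q^2 - 9.4536*q + 11.4736)/(5.48*q^3 - 1.17*q^2 + 2.84*q - 1.15)^2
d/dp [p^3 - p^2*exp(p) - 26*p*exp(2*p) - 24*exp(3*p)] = -p^2*exp(p) + 3*p^2 - 52*p*exp(2*p) - 2*p*exp(p) - 72*exp(3*p) - 26*exp(2*p)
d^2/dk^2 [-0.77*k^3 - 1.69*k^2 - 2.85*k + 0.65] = -4.62*k - 3.38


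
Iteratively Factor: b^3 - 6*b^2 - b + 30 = (b - 5)*(b^2 - b - 6) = (b - 5)*(b + 2)*(b - 3)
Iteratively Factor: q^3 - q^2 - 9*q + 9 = (q - 3)*(q^2 + 2*q - 3) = (q - 3)*(q + 3)*(q - 1)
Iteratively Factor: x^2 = (x)*(x)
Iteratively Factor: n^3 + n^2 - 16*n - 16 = (n + 4)*(n^2 - 3*n - 4) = (n - 4)*(n + 4)*(n + 1)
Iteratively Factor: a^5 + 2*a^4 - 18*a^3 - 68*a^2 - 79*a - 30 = (a + 1)*(a^4 + a^3 - 19*a^2 - 49*a - 30) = (a + 1)*(a + 2)*(a^3 - a^2 - 17*a - 15) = (a - 5)*(a + 1)*(a + 2)*(a^2 + 4*a + 3) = (a - 5)*(a + 1)*(a + 2)*(a + 3)*(a + 1)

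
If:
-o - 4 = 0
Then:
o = -4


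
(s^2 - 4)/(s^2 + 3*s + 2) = (s - 2)/(s + 1)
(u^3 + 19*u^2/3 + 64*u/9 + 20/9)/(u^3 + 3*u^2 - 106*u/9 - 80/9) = (3*u + 2)/(3*u - 8)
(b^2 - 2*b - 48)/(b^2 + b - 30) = (b - 8)/(b - 5)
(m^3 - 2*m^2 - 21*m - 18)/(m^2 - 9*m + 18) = (m^2 + 4*m + 3)/(m - 3)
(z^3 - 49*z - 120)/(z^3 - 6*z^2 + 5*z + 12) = (z^3 - 49*z - 120)/(z^3 - 6*z^2 + 5*z + 12)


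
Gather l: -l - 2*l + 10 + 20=30 - 3*l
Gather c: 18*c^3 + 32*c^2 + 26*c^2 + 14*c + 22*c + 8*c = 18*c^3 + 58*c^2 + 44*c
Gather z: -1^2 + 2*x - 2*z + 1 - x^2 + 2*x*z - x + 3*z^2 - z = -x^2 + x + 3*z^2 + z*(2*x - 3)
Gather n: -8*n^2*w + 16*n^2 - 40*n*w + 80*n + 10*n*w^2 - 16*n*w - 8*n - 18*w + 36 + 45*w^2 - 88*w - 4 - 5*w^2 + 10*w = n^2*(16 - 8*w) + n*(10*w^2 - 56*w + 72) + 40*w^2 - 96*w + 32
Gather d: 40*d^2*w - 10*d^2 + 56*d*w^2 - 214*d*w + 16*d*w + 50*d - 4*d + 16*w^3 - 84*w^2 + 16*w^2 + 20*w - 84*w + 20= d^2*(40*w - 10) + d*(56*w^2 - 198*w + 46) + 16*w^3 - 68*w^2 - 64*w + 20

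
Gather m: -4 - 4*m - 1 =-4*m - 5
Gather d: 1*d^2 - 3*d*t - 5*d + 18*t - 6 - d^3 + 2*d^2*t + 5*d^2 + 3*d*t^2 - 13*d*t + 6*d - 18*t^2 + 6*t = -d^3 + d^2*(2*t + 6) + d*(3*t^2 - 16*t + 1) - 18*t^2 + 24*t - 6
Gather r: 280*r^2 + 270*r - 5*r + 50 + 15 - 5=280*r^2 + 265*r + 60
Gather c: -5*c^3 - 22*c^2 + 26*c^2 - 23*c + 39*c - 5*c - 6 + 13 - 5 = -5*c^3 + 4*c^2 + 11*c + 2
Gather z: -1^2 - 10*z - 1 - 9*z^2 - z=-9*z^2 - 11*z - 2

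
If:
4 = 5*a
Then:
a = 4/5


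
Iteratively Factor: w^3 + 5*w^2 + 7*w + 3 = (w + 1)*(w^2 + 4*w + 3) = (w + 1)*(w + 3)*(w + 1)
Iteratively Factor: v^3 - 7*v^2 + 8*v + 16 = (v - 4)*(v^2 - 3*v - 4) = (v - 4)^2*(v + 1)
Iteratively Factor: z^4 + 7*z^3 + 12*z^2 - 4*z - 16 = (z - 1)*(z^3 + 8*z^2 + 20*z + 16) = (z - 1)*(z + 2)*(z^2 + 6*z + 8) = (z - 1)*(z + 2)^2*(z + 4)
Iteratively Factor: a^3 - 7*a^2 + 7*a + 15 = (a - 5)*(a^2 - 2*a - 3) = (a - 5)*(a + 1)*(a - 3)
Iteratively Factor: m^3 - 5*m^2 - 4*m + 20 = (m - 2)*(m^2 - 3*m - 10) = (m - 2)*(m + 2)*(m - 5)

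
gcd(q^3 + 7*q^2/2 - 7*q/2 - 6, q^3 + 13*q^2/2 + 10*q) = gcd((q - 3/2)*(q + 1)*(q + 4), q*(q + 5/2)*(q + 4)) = q + 4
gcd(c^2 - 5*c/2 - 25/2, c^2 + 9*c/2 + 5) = c + 5/2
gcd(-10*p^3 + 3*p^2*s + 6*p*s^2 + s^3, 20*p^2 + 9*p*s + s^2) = 5*p + s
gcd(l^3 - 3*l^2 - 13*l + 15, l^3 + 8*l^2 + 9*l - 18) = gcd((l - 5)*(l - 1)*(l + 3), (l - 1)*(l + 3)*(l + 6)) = l^2 + 2*l - 3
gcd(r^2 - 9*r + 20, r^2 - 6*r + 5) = r - 5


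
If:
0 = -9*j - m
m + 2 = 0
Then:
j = 2/9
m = -2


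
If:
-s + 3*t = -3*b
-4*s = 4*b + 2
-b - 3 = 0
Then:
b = -3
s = 5/2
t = 23/6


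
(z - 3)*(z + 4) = z^2 + z - 12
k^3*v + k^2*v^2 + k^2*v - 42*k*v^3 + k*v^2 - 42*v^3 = (k - 6*v)*(k + 7*v)*(k*v + v)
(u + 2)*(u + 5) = u^2 + 7*u + 10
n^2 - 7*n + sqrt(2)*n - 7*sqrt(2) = (n - 7)*(n + sqrt(2))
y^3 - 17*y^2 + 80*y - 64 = (y - 8)^2*(y - 1)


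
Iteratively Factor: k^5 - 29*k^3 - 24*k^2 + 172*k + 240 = (k - 5)*(k^4 + 5*k^3 - 4*k^2 - 44*k - 48) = (k - 5)*(k - 3)*(k^3 + 8*k^2 + 20*k + 16) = (k - 5)*(k - 3)*(k + 2)*(k^2 + 6*k + 8) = (k - 5)*(k - 3)*(k + 2)*(k + 4)*(k + 2)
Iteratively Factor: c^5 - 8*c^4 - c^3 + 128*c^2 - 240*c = (c + 4)*(c^4 - 12*c^3 + 47*c^2 - 60*c) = (c - 4)*(c + 4)*(c^3 - 8*c^2 + 15*c) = c*(c - 4)*(c + 4)*(c^2 - 8*c + 15) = c*(c - 5)*(c - 4)*(c + 4)*(c - 3)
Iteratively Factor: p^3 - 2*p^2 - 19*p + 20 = (p - 5)*(p^2 + 3*p - 4) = (p - 5)*(p + 4)*(p - 1)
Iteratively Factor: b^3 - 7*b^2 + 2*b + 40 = (b - 5)*(b^2 - 2*b - 8) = (b - 5)*(b + 2)*(b - 4)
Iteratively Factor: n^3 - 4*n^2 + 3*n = (n - 1)*(n^2 - 3*n) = (n - 3)*(n - 1)*(n)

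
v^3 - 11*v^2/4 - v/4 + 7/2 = (v - 2)*(v - 7/4)*(v + 1)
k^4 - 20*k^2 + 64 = (k - 4)*(k - 2)*(k + 2)*(k + 4)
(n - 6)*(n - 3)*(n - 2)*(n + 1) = n^4 - 10*n^3 + 25*n^2 - 36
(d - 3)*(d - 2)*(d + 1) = d^3 - 4*d^2 + d + 6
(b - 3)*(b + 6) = b^2 + 3*b - 18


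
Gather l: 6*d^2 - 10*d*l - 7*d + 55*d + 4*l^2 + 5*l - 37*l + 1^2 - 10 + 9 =6*d^2 + 48*d + 4*l^2 + l*(-10*d - 32)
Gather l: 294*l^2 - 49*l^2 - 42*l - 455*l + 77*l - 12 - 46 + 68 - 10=245*l^2 - 420*l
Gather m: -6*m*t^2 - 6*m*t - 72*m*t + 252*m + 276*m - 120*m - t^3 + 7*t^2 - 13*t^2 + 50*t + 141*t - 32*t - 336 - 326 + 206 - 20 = m*(-6*t^2 - 78*t + 408) - t^3 - 6*t^2 + 159*t - 476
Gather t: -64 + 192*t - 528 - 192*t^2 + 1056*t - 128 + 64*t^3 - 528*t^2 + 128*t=64*t^3 - 720*t^2 + 1376*t - 720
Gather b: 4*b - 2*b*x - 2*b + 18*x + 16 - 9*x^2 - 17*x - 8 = b*(2 - 2*x) - 9*x^2 + x + 8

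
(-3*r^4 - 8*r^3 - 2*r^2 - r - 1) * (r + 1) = -3*r^5 - 11*r^4 - 10*r^3 - 3*r^2 - 2*r - 1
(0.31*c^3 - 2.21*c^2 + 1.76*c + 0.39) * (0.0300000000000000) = 0.0093*c^3 - 0.0663*c^2 + 0.0528*c + 0.0117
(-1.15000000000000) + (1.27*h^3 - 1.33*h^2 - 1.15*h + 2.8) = 1.27*h^3 - 1.33*h^2 - 1.15*h + 1.65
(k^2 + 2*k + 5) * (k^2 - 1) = k^4 + 2*k^3 + 4*k^2 - 2*k - 5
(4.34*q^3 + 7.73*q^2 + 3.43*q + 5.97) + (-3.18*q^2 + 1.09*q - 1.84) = 4.34*q^3 + 4.55*q^2 + 4.52*q + 4.13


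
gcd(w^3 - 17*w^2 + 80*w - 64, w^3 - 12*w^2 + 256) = w^2 - 16*w + 64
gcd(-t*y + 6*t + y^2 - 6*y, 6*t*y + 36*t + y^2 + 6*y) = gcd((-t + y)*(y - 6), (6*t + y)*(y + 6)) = 1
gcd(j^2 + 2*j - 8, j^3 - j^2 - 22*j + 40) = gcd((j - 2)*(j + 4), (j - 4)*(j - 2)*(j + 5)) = j - 2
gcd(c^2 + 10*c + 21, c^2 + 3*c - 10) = 1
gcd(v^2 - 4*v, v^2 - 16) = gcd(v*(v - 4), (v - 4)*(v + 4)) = v - 4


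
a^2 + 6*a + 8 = (a + 2)*(a + 4)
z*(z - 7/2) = z^2 - 7*z/2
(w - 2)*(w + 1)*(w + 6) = w^3 + 5*w^2 - 8*w - 12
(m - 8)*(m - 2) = m^2 - 10*m + 16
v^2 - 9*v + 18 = (v - 6)*(v - 3)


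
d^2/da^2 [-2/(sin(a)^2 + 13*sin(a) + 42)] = 2*(4*sin(a)^4 + 39*sin(a)^3 - 5*sin(a)^2 - 624*sin(a) - 254)/(sin(a)^2 + 13*sin(a) + 42)^3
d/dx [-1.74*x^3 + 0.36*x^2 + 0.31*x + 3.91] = -5.22*x^2 + 0.72*x + 0.31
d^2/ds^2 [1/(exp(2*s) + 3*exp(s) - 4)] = (2*(2*exp(s) + 3)^2*exp(s) - (4*exp(s) + 3)*(exp(2*s) + 3*exp(s) - 4))*exp(s)/(exp(2*s) + 3*exp(s) - 4)^3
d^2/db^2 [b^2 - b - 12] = 2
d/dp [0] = 0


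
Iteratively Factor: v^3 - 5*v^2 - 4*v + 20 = (v - 2)*(v^2 - 3*v - 10) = (v - 2)*(v + 2)*(v - 5)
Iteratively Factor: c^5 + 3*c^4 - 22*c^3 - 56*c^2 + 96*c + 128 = (c + 1)*(c^4 + 2*c^3 - 24*c^2 - 32*c + 128) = (c + 1)*(c + 4)*(c^3 - 2*c^2 - 16*c + 32) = (c + 1)*(c + 4)^2*(c^2 - 6*c + 8) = (c - 4)*(c + 1)*(c + 4)^2*(c - 2)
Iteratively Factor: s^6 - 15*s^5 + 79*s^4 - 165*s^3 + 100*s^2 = (s - 1)*(s^5 - 14*s^4 + 65*s^3 - 100*s^2) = (s - 4)*(s - 1)*(s^4 - 10*s^3 + 25*s^2) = s*(s - 4)*(s - 1)*(s^3 - 10*s^2 + 25*s) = s*(s - 5)*(s - 4)*(s - 1)*(s^2 - 5*s) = s*(s - 5)^2*(s - 4)*(s - 1)*(s)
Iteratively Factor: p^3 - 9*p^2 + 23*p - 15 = (p - 5)*(p^2 - 4*p + 3) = (p - 5)*(p - 1)*(p - 3)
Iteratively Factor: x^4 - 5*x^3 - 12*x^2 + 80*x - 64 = (x + 4)*(x^3 - 9*x^2 + 24*x - 16) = (x - 1)*(x + 4)*(x^2 - 8*x + 16) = (x - 4)*(x - 1)*(x + 4)*(x - 4)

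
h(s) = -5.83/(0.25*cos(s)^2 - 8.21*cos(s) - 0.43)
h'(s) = -5.83*(0.5*sin(s)*cos(s) - 8.21*sin(s))/(0.25*cos(s)^2 - 8.21*cos(s) - 0.43)^2 = (47.8643 - 2.915*cos(s))*sin(s)/(-0.25*cos(s)^2 + 8.21*cos(s) + 0.43)^2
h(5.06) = 1.82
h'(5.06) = -4.31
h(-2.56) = -0.88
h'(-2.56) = -0.63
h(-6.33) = 0.70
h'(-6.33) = -0.03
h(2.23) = -1.24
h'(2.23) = 1.78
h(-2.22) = -1.26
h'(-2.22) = -1.85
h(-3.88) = -1.01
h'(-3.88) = 1.01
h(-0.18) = 0.71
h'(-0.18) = -0.12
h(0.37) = 0.74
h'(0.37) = 0.26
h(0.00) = 0.69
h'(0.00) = 0.00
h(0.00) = 0.69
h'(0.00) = 0.00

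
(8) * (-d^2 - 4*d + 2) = -8*d^2 - 32*d + 16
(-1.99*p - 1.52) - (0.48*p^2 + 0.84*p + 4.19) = -0.48*p^2 - 2.83*p - 5.71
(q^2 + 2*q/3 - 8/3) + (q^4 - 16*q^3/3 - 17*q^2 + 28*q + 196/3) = q^4 - 16*q^3/3 - 16*q^2 + 86*q/3 + 188/3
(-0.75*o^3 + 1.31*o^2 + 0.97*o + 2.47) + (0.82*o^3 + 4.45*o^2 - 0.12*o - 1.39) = 0.07*o^3 + 5.76*o^2 + 0.85*o + 1.08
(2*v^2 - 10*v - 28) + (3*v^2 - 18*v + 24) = 5*v^2 - 28*v - 4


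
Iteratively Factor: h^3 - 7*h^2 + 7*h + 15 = (h - 5)*(h^2 - 2*h - 3) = (h - 5)*(h - 3)*(h + 1)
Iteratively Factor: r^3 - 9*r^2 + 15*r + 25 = (r + 1)*(r^2 - 10*r + 25) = (r - 5)*(r + 1)*(r - 5)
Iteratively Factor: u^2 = (u)*(u)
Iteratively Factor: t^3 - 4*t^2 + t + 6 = (t - 2)*(t^2 - 2*t - 3) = (t - 2)*(t + 1)*(t - 3)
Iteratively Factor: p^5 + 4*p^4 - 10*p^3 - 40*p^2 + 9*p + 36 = (p - 3)*(p^4 + 7*p^3 + 11*p^2 - 7*p - 12) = (p - 3)*(p + 3)*(p^3 + 4*p^2 - p - 4) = (p - 3)*(p - 1)*(p + 3)*(p^2 + 5*p + 4) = (p - 3)*(p - 1)*(p + 3)*(p + 4)*(p + 1)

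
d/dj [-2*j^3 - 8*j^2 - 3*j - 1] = -6*j^2 - 16*j - 3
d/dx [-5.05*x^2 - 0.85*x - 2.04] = -10.1*x - 0.85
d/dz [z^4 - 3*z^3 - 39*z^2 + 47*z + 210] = 4*z^3 - 9*z^2 - 78*z + 47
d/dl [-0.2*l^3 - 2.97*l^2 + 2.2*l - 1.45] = -0.6*l^2 - 5.94*l + 2.2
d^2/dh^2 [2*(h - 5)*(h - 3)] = 4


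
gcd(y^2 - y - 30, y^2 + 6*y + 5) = y + 5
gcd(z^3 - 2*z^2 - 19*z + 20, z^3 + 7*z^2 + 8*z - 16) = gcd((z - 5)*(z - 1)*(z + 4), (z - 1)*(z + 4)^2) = z^2 + 3*z - 4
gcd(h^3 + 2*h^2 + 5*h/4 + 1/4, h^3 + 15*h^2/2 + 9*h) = 1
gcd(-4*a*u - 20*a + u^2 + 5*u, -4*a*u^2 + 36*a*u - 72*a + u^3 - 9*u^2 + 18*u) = -4*a + u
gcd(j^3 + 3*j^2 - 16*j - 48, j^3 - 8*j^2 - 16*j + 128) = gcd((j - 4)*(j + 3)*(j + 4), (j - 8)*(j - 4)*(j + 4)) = j^2 - 16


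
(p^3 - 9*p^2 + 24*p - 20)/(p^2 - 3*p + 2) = (p^2 - 7*p + 10)/(p - 1)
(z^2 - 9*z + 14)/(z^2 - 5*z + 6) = (z - 7)/(z - 3)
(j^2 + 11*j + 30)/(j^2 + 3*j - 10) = (j + 6)/(j - 2)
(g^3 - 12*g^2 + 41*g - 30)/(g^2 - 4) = (g^3 - 12*g^2 + 41*g - 30)/(g^2 - 4)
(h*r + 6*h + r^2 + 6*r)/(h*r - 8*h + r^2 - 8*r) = (r + 6)/(r - 8)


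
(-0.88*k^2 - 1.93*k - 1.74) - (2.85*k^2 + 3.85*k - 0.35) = -3.73*k^2 - 5.78*k - 1.39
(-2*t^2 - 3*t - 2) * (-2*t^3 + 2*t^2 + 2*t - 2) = 4*t^5 + 2*t^4 - 6*t^3 - 6*t^2 + 2*t + 4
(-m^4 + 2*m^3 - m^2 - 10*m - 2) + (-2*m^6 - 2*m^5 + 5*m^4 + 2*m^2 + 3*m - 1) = -2*m^6 - 2*m^5 + 4*m^4 + 2*m^3 + m^2 - 7*m - 3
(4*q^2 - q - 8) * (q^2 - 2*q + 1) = 4*q^4 - 9*q^3 - 2*q^2 + 15*q - 8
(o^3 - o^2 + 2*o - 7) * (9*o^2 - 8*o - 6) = 9*o^5 - 17*o^4 + 20*o^3 - 73*o^2 + 44*o + 42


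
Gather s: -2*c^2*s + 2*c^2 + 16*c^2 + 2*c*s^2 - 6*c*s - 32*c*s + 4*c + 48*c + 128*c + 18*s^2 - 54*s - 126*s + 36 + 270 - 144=18*c^2 + 180*c + s^2*(2*c + 18) + s*(-2*c^2 - 38*c - 180) + 162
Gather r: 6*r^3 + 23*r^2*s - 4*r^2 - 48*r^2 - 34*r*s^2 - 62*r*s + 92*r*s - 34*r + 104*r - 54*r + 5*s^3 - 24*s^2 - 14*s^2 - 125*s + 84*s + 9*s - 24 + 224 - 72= 6*r^3 + r^2*(23*s - 52) + r*(-34*s^2 + 30*s + 16) + 5*s^3 - 38*s^2 - 32*s + 128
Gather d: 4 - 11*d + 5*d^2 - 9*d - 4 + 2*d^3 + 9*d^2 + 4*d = 2*d^3 + 14*d^2 - 16*d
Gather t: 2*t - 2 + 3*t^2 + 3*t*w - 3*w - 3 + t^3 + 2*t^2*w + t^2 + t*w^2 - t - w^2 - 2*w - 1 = t^3 + t^2*(2*w + 4) + t*(w^2 + 3*w + 1) - w^2 - 5*w - 6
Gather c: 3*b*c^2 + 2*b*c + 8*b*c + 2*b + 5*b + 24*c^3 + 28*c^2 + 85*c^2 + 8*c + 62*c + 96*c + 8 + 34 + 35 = 7*b + 24*c^3 + c^2*(3*b + 113) + c*(10*b + 166) + 77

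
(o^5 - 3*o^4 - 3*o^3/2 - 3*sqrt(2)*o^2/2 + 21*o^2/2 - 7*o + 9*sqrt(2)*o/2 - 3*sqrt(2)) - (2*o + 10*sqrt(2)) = o^5 - 3*o^4 - 3*o^3/2 - 3*sqrt(2)*o^2/2 + 21*o^2/2 - 9*o + 9*sqrt(2)*o/2 - 13*sqrt(2)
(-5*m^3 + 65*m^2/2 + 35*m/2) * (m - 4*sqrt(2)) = -5*m^4 + 20*sqrt(2)*m^3 + 65*m^3/2 - 130*sqrt(2)*m^2 + 35*m^2/2 - 70*sqrt(2)*m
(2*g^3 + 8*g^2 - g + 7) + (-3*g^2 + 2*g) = 2*g^3 + 5*g^2 + g + 7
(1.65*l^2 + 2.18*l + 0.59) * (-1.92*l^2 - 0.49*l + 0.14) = -3.168*l^4 - 4.9941*l^3 - 1.97*l^2 + 0.0161000000000001*l + 0.0826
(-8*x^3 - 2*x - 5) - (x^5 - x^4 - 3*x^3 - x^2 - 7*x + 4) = -x^5 + x^4 - 5*x^3 + x^2 + 5*x - 9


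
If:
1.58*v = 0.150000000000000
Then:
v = 0.09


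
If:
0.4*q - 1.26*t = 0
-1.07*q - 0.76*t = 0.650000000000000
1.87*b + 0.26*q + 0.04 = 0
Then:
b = 0.05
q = -0.50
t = -0.16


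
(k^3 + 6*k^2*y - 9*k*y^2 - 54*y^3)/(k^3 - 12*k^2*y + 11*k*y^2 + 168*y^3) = (k^2 + 3*k*y - 18*y^2)/(k^2 - 15*k*y + 56*y^2)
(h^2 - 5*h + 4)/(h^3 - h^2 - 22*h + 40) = (h - 1)/(h^2 + 3*h - 10)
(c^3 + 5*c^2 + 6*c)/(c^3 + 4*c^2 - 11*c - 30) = c*(c + 3)/(c^2 + 2*c - 15)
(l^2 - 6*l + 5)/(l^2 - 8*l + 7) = (l - 5)/(l - 7)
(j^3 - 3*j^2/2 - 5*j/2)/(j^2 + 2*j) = (2*j^2 - 3*j - 5)/(2*(j + 2))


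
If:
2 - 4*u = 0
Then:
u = 1/2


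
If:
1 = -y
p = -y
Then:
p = 1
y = -1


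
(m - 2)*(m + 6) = m^2 + 4*m - 12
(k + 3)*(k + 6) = k^2 + 9*k + 18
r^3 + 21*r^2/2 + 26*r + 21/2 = (r + 1/2)*(r + 3)*(r + 7)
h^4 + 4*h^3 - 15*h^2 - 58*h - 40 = (h - 4)*(h + 1)*(h + 2)*(h + 5)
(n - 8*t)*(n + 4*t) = n^2 - 4*n*t - 32*t^2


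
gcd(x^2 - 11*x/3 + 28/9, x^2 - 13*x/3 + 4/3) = 1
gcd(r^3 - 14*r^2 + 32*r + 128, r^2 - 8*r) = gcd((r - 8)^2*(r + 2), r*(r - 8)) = r - 8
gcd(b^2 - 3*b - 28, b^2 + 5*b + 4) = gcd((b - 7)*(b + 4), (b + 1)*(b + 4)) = b + 4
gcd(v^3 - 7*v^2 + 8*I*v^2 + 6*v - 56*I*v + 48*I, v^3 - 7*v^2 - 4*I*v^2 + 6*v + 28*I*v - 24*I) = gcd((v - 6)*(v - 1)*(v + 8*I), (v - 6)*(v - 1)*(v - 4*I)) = v^2 - 7*v + 6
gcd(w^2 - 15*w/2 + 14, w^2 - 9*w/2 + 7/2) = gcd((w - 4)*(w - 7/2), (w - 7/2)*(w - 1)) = w - 7/2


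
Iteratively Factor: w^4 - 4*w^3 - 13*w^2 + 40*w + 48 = (w - 4)*(w^3 - 13*w - 12) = (w - 4)*(w + 1)*(w^2 - w - 12) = (w - 4)^2*(w + 1)*(w + 3)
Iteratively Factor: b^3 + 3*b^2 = (b)*(b^2 + 3*b) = b^2*(b + 3)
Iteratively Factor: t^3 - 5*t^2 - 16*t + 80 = (t + 4)*(t^2 - 9*t + 20) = (t - 4)*(t + 4)*(t - 5)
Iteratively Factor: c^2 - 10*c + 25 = (c - 5)*(c - 5)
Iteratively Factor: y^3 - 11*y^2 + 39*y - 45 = (y - 3)*(y^2 - 8*y + 15) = (y - 5)*(y - 3)*(y - 3)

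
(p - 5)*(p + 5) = p^2 - 25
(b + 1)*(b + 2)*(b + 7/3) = b^3 + 16*b^2/3 + 9*b + 14/3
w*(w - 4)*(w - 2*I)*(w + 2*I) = w^4 - 4*w^3 + 4*w^2 - 16*w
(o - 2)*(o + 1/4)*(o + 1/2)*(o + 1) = o^4 - o^3/4 - 21*o^2/8 - 13*o/8 - 1/4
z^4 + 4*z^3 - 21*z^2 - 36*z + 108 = (z - 3)*(z - 2)*(z + 3)*(z + 6)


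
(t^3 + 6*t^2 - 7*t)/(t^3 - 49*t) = (t - 1)/(t - 7)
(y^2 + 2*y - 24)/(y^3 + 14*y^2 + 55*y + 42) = (y - 4)/(y^2 + 8*y + 7)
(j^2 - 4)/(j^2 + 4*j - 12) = (j + 2)/(j + 6)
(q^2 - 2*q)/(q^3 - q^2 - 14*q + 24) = q/(q^2 + q - 12)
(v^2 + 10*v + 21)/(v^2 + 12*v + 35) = (v + 3)/(v + 5)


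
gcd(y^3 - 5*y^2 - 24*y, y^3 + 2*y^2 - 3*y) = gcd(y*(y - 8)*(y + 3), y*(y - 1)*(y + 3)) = y^2 + 3*y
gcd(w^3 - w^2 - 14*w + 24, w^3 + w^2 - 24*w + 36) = w^2 - 5*w + 6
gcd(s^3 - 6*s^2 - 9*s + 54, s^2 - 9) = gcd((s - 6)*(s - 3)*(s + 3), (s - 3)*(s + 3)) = s^2 - 9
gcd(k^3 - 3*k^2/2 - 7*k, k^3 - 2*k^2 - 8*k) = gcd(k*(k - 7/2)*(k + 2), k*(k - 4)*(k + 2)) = k^2 + 2*k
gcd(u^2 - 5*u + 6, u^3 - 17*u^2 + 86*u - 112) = u - 2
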